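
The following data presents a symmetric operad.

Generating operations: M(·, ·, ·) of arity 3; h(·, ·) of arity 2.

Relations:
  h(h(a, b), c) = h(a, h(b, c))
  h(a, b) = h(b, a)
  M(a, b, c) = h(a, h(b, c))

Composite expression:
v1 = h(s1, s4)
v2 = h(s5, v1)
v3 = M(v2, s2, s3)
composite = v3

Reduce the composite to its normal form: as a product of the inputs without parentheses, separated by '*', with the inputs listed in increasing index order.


s1 * s2 * s3 * s4 * s5

Key point: M commutes, so take the s-inputs in any fixed order.
h(s1, s4) linearizes to s1 * s4
h(s5, h(s1, s4)) linearizes to s5 * s1 * s4
M(h(s5, h(s1, s4)), s2, s3) linearizes to s5 * s1 * s4 * s2 * s3
the factors in increasing index order: s1 * s2 * s3 * s4 * s5


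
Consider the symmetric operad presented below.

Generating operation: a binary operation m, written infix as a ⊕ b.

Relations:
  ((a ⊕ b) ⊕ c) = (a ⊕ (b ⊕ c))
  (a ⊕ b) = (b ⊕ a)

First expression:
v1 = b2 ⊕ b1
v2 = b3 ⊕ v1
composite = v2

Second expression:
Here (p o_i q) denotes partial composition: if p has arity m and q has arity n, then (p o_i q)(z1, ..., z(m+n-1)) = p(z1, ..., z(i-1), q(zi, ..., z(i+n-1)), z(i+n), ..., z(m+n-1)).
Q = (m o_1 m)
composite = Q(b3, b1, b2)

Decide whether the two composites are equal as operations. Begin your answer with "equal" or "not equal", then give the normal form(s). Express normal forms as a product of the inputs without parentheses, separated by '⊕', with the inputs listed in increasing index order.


equal — both sides give b1 ⊕ b2 ⊕ b3


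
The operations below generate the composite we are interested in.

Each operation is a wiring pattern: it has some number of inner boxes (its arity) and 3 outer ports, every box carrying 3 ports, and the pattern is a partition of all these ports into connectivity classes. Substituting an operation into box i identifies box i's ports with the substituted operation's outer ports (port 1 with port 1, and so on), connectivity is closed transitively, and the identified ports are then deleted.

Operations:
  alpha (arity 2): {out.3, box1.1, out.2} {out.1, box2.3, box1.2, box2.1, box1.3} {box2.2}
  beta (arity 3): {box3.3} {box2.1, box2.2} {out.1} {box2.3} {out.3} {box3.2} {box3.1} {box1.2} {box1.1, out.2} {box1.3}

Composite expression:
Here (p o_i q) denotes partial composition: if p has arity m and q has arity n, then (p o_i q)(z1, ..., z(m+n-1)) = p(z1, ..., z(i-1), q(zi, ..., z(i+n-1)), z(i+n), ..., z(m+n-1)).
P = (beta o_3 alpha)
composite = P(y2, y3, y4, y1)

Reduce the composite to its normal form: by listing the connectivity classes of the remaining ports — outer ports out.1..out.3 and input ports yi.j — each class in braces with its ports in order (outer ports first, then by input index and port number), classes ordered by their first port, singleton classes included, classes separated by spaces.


After gluing at beta, chains via deleted ports link the y-ports.
the subtree at alpha composes to {out.1, y1.1, y1.3, y4.2, y4.3} {out.2, out.3, y4.1} {y1.2} on (y4, y1); out.j = own outer ports
the subtree at beta composes to {out.1} {out.2, y2.1} {out.3} {y1.1, y1.3, y4.2, y4.3} {y1.2} {y2.2} {y2.3} {y3.1, y3.2} {y3.3} {y4.1} on (y2, y3, y4, y1); out.j = own outer ports

{out.1} {out.2, y2.1} {out.3} {y1.1, y1.3, y4.2, y4.3} {y1.2} {y2.2} {y2.3} {y3.1, y3.2} {y3.3} {y4.1}


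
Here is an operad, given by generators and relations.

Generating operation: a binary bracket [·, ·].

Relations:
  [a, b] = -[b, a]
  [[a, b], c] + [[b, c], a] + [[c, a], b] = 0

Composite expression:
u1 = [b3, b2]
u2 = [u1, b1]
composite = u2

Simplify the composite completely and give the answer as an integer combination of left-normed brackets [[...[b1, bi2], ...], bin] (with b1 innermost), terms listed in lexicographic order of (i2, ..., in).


[[b1, b2], b3] - [[b1, b3], b2]

Antisymmetry and Jacobi reduce to b1-anchored left-normed brackets.
Composite bracket: [[b3, b2], b1]
Full expansion: 4 signed words from ab - ba (2^2 = 4).
Keep just the words that open with b1:
  b1b2b3 appears with sign +1, giving the term +[[b1, b2], b3]
  b1b3b2 appears with sign -1, giving the term -[[b1, b3], b2]


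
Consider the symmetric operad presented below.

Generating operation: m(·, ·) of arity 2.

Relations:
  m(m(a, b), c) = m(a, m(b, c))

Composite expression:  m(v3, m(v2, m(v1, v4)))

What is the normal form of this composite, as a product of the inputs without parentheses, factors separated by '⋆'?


v3 ⋆ v2 ⋆ v1 ⋆ v4


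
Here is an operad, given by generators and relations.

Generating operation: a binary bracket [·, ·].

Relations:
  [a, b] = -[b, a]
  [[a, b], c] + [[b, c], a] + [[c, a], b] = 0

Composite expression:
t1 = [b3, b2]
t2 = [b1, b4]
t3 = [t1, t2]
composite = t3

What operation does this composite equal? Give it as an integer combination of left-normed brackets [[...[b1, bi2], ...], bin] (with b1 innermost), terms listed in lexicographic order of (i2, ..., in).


[[[b1, b4], b2], b3] - [[[b1, b4], b3], b2]

In the tensor algebra, words opening b1 carry the b1-anchored form.
Composite bracket: [[b3, b2], [b1, b4]]
Full expansion: 8 signed words from ab - ba (2^3 = 8).
Only words starting with b1 matter:
  from b1b4b2b3, sign +1: term +[[[b1, b4], b2], b3]
  from b1b4b3b2, sign -1: term -[[[b1, b4], b3], b2]


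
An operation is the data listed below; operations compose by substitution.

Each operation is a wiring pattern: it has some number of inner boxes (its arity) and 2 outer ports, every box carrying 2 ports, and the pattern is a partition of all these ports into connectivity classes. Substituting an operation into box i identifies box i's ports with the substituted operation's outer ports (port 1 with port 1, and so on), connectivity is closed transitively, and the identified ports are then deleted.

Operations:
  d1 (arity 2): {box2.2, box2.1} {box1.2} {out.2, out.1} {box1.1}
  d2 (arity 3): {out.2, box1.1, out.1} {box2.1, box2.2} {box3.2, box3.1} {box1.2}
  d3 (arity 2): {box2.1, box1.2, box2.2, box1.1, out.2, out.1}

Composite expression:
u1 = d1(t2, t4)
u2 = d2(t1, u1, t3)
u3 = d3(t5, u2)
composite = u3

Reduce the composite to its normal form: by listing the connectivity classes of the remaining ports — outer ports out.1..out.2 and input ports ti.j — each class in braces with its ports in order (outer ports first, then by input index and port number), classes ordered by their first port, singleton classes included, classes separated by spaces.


{out.1, out.2, t1.1, t5.1, t5.2} {t1.2} {t2.1} {t2.2} {t3.1, t3.2} {t4.1, t4.2}

Treat the ports identified at d3 as solder joints: merge, then drop.
d1 over (t2, t4) gives {out.1, out.2} {t2.1} {t2.2} {t4.1, t4.2}, out.j being that stage's outer ports
d2 over (t1, t2, t4, t3) gives {out.1, out.2, t1.1} {t1.2} {t2.1} {t2.2} {t3.1, t3.2} {t4.1, t4.2}, out.j being that stage's outer ports
d3 over (t5, t1, t2, t4, t3) gives {out.1, out.2, t1.1, t5.1, t5.2} {t1.2} {t2.1} {t2.2} {t3.1, t3.2} {t4.1, t4.2}, out.j being that stage's outer ports


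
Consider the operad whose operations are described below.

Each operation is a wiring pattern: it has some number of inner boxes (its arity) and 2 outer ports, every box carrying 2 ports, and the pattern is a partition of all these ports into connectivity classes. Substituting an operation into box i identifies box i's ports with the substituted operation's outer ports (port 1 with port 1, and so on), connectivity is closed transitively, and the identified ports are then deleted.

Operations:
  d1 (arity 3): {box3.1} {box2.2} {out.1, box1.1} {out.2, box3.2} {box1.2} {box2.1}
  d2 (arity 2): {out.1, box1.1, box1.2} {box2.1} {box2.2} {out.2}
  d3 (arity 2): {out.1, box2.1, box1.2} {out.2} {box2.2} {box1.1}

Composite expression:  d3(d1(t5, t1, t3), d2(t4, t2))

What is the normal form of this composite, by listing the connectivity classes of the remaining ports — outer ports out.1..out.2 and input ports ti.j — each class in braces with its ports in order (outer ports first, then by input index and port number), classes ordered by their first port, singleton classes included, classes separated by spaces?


Two ports join when wires chain via d3-identified ports.
stage d1: inputs (t5, t1, t3), connectivity {out.1, t5.1} {out.2, t3.2} {t1.1} {t1.2} {t3.1} {t5.2}, out.j its boundary
stage d2: inputs (t4, t2), connectivity {out.1, t4.1, t4.2} {out.2} {t2.1} {t2.2}, out.j its boundary
stage d3: inputs (t5, t1, t3, t4, t2), connectivity {out.1, t3.2, t4.1, t4.2} {out.2} {t1.1} {t1.2} {t2.1} {t2.2} {t3.1} {t5.1} {t5.2}, out.j its boundary

{out.1, t3.2, t4.1, t4.2} {out.2} {t1.1} {t1.2} {t2.1} {t2.2} {t3.1} {t5.1} {t5.2}


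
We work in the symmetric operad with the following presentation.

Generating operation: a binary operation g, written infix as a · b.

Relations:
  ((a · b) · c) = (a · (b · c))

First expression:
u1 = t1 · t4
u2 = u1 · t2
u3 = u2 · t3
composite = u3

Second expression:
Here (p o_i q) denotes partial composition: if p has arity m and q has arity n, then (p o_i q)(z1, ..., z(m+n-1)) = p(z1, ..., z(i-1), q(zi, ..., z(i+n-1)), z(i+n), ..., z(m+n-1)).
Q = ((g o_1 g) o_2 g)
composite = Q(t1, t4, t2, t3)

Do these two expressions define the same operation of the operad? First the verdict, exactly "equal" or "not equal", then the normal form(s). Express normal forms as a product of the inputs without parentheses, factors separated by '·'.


equal; both compose to t1 · t4 · t2 · t3


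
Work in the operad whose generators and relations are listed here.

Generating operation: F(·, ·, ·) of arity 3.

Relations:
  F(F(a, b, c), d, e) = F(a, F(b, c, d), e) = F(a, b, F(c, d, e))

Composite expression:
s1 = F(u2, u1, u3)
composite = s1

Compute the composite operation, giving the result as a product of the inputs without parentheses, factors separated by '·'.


u2 · u1 · u3

The F-tree's shape is irrelevant; the u-reading-order decides.
F(u2, u1, u3) spells out as u2 · u1 · u3


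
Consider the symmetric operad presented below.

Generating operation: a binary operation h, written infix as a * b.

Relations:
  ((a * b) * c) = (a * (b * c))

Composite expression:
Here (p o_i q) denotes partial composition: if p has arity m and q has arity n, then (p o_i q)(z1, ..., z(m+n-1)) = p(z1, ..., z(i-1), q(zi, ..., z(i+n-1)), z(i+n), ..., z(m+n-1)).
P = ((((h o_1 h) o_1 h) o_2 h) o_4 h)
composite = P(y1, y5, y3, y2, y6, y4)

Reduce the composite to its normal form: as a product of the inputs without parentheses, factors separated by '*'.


y1 * y5 * y3 * y2 * y6 * y4

Associativity of h dissolves the nesting; only the y-input order survives.
(y5 * y3) unparenthesizes to y5 * y3
(y1 * (y5 * y3)) unparenthesizes to y1 * y5 * y3
(y2 * y6) unparenthesizes to y2 * y6
((y1 * (y5 * y3)) * (y2 * y6)) unparenthesizes to y1 * y5 * y3 * y2 * y6
(((y1 * (y5 * y3)) * (y2 * y6)) * y4) unparenthesizes to y1 * y5 * y3 * y2 * y6 * y4


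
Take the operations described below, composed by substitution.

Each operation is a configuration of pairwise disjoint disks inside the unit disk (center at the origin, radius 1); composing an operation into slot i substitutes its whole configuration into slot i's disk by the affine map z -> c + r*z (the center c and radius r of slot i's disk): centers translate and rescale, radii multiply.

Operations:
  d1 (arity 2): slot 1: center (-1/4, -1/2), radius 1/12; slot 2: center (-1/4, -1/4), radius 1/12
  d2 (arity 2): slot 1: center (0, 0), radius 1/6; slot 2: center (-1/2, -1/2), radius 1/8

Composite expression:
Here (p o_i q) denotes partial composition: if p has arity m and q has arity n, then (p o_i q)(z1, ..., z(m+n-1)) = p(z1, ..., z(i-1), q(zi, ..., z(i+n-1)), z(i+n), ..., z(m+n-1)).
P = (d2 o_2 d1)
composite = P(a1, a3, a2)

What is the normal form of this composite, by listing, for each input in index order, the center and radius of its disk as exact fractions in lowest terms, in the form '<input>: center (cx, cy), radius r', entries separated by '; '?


Below d2, radii multiply path by path; the a-disk centers shift.
tracing a1 down its 1-map path: center (0, 0), radius 1/6
tracing a3 down its 2-map path: center (-17/32, -9/16), radius 1/96
tracing a2 down its 2-map path: center (-17/32, -17/32), radius 1/96

a1: center (0, 0), radius 1/6; a2: center (-17/32, -17/32), radius 1/96; a3: center (-17/32, -9/16), radius 1/96


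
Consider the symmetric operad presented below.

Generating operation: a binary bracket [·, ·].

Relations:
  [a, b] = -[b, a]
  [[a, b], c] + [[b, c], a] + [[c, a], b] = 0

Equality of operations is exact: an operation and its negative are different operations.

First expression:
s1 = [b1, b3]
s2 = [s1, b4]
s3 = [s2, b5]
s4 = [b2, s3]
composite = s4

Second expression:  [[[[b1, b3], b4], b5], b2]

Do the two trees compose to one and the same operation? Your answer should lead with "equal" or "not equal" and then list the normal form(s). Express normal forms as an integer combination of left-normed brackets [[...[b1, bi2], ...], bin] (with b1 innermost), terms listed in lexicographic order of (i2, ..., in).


not equal: they reduce to -[[[[b1, b3], b4], b5], b2] and [[[[b1, b3], b4], b5], b2]


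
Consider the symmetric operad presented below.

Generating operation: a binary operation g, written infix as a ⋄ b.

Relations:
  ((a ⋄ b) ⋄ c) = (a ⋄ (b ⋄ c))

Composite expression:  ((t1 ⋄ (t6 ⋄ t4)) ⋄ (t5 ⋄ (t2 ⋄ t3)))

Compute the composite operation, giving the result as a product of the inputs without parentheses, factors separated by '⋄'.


Every regrouping of g is equal, so read the t-inputs in written order.
(t6 ⋄ t4) collapses to t6 ⋄ t4
(t1 ⋄ (t6 ⋄ t4)) collapses to t1 ⋄ t6 ⋄ t4
(t2 ⋄ t3) collapses to t2 ⋄ t3
(t5 ⋄ (t2 ⋄ t3)) collapses to t5 ⋄ t2 ⋄ t3
((t1 ⋄ (t6 ⋄ t4)) ⋄ (t5 ⋄ (t2 ⋄ t3))) collapses to t1 ⋄ t6 ⋄ t4 ⋄ t5 ⋄ t2 ⋄ t3

t1 ⋄ t6 ⋄ t4 ⋄ t5 ⋄ t2 ⋄ t3


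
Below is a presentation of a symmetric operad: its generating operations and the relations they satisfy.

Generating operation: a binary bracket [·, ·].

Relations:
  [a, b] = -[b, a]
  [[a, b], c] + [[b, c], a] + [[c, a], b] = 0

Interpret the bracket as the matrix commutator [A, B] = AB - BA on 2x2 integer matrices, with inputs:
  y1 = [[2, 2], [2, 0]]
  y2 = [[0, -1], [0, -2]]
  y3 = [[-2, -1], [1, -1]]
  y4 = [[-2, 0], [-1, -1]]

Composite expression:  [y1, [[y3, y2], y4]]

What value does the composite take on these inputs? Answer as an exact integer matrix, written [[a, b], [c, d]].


[y3, y2] = [[1, 3], [2, -1]]
[[y3, y2], y4] = [[-3, 3], [0, 3]]
[y1, [[y3, y2], y4]] = [[-6, 18], [-12, 6]]

[[-6, 18], [-12, 6]]


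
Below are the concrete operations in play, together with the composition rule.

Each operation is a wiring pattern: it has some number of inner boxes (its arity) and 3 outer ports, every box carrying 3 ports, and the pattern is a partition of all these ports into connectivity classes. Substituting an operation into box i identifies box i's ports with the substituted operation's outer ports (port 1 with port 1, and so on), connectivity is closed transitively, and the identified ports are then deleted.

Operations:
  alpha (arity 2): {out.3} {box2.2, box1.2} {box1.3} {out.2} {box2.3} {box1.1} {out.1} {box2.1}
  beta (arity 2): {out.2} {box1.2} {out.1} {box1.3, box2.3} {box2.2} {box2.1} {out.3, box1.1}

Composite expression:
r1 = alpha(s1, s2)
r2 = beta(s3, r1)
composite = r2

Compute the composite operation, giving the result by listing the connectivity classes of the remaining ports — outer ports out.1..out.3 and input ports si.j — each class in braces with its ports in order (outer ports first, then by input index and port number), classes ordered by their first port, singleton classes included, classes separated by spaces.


{out.1} {out.2} {out.3, s3.1} {s1.1} {s1.2, s2.2} {s1.3} {s2.1} {s2.3} {s3.2} {s3.3}

After gluing at beta, chains via deleted ports link the s-ports.
after alpha, the pattern on (s1, s2) reads {out.1} {out.2} {out.3} {s1.1} {s1.2, s2.2} {s1.3} {s2.1} {s2.3} (out.j = its outer ports)
after beta, the pattern on (s3, s1, s2) reads {out.1} {out.2} {out.3, s3.1} {s1.1} {s1.2, s2.2} {s1.3} {s2.1} {s2.3} {s3.2} {s3.3} (out.j = its outer ports)


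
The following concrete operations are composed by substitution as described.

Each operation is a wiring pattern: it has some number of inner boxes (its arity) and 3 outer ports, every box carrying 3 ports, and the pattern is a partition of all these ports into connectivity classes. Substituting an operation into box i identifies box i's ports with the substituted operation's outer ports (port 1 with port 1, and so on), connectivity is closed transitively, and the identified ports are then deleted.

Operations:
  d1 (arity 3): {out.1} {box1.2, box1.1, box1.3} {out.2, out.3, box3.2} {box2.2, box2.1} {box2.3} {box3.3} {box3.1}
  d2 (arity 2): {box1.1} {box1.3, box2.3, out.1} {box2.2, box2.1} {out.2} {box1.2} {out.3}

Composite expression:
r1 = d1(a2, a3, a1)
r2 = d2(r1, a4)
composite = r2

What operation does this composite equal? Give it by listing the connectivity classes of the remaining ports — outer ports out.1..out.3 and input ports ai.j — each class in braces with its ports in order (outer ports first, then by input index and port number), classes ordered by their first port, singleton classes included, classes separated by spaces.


{out.1, a1.2, a4.3} {out.2} {out.3} {a1.1} {a1.3} {a2.1, a2.2, a2.3} {a3.1, a3.2} {a3.3} {a4.1, a4.2}

Substituting into d2 glues patterns; closure does the rest.
after d1, the pattern on (a2, a3, a1) reads {out.1} {out.2, out.3, a1.2} {a1.1} {a1.3} {a2.1, a2.2, a2.3} {a3.1, a3.2} {a3.3} (out.j = its outer ports)
after d2, the pattern on (a2, a3, a1, a4) reads {out.1, a1.2, a4.3} {out.2} {out.3} {a1.1} {a1.3} {a2.1, a2.2, a2.3} {a3.1, a3.2} {a3.3} {a4.1, a4.2} (out.j = its outer ports)


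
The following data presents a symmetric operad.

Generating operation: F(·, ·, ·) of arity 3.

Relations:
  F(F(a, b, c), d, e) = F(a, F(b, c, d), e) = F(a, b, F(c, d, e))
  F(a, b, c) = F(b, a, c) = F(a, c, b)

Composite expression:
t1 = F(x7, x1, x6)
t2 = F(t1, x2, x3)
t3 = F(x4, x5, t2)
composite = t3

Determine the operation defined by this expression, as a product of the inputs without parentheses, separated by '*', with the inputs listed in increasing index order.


x1 * x2 * x3 * x4 * x5 * x6 * x7

Key point: F commutes, so take the x-inputs in any fixed order.
F(x7, x1, x6) linearizes to x7 * x1 * x6
F(F(x7, x1, x6), x2, x3) linearizes to x7 * x1 * x6 * x2 * x3
F(x4, x5, F(F(x7, x1, x6), x2, x3)) linearizes to x4 * x5 * x7 * x1 * x6 * x2 * x3
rearranged into index order: x1 * x2 * x3 * x4 * x5 * x6 * x7


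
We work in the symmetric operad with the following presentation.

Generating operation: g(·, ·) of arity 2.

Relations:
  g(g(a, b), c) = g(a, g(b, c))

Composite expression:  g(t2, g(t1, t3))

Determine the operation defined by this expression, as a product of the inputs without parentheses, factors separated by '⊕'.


Every regrouping of g is equal, so read the t-inputs in written order.
g(t1, t3) reduces to t1 ⊕ t3
g(t2, g(t1, t3)) reduces to t2 ⊕ t1 ⊕ t3

t2 ⊕ t1 ⊕ t3


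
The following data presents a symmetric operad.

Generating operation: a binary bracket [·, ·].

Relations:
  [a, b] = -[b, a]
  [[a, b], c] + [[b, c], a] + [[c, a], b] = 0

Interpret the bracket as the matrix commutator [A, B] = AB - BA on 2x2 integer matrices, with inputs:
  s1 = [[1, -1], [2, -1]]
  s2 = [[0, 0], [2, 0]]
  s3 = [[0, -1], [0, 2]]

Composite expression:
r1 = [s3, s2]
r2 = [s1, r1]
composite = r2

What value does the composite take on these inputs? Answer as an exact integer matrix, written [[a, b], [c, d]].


[[-4, -4], [-16, 4]]

[s3, s2] = [[-2, 0], [4, 2]]
[s1, [s3, s2]] = [[-4, -4], [-16, 4]]


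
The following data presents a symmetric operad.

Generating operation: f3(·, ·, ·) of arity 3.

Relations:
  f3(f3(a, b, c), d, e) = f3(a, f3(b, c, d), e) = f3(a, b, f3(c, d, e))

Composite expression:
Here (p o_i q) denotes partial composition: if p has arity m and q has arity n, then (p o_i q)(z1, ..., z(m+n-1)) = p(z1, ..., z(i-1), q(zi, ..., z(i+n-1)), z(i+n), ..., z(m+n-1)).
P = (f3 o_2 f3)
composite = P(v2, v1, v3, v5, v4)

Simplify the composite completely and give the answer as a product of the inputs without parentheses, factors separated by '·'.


Under associativity of f3, the answer is the v's in reading order.
f3(v1, v3, v5) linearizes to v1 · v3 · v5
f3(v2, f3(v1, v3, v5), v4) linearizes to v2 · v1 · v3 · v5 · v4

v2 · v1 · v3 · v5 · v4


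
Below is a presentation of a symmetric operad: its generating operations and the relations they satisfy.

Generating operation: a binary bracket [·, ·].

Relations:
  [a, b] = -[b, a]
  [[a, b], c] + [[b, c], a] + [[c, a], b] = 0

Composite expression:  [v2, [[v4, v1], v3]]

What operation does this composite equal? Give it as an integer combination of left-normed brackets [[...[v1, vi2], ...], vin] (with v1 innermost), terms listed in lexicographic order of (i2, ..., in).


[[[v1, v4], v3], v2]

In the tensor algebra, words opening v1 carry the v1-anchored form.
Composite bracket: [v2, [[v4, v1], v3]]
Under [a, b] = ab - ba we get 8 signed associative words (2^3 = 8).
Coefficients come from the v1-initial words:
  v1v4v3v2 appears with sign +1, giving the term +[[[v1, v4], v3], v2]


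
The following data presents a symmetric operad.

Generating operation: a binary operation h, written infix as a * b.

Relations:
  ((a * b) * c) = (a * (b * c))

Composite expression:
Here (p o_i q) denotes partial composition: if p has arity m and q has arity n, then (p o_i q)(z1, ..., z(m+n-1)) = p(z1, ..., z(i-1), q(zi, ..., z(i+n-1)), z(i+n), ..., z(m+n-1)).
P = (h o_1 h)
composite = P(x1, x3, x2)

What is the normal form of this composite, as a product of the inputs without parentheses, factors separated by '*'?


x1 * x3 * x2

Associativity of h dissolves the nesting; only the x-input order survives.
(x1 * x3) unparenthesizes to x1 * x3
((x1 * x3) * x2) unparenthesizes to x1 * x3 * x2


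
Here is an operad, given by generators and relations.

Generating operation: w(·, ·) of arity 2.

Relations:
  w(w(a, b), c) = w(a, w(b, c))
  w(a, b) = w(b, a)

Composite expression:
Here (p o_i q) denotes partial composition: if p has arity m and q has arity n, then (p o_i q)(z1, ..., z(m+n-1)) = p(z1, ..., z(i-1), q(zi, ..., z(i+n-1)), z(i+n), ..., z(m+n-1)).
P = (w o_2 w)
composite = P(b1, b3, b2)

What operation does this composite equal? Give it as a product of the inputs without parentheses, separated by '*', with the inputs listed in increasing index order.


b1 * b2 * b3

Reordering under w is free, so list the b-inputs canonically.
w(b3, b2) reduces to b3 * b2
w(b1, w(b3, b2)) reduces to b1 * b3 * b2
commutativity sorts the factors: b1 * b2 * b3


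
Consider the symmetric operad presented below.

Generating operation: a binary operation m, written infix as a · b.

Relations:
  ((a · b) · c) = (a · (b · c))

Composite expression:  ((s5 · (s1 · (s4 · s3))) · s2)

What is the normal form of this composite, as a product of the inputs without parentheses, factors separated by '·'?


s5 · s1 · s4 · s3 · s2

Every regrouping of m is equal, so read the s-inputs in written order.
(s4 · s3) spells out as s4 · s3
(s1 · (s4 · s3)) spells out as s1 · s4 · s3
(s5 · (s1 · (s4 · s3))) spells out as s5 · s1 · s4 · s3
((s5 · (s1 · (s4 · s3))) · s2) spells out as s5 · s1 · s4 · s3 · s2


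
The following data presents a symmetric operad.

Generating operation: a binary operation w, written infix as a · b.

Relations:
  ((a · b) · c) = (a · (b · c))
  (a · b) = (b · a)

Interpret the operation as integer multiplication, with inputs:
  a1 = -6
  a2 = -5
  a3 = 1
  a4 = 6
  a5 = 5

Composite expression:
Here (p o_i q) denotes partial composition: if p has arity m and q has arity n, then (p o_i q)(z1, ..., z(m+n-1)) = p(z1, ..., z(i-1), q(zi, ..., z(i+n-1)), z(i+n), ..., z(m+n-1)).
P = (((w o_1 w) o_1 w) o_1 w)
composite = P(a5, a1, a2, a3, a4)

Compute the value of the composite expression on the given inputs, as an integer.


(a5 · a1) = -30
((a5 · a1) · a2) = 150
(((a5 · a1) · a2) · a3) = 150
((((a5 · a1) · a2) · a3) · a4) = 900

900


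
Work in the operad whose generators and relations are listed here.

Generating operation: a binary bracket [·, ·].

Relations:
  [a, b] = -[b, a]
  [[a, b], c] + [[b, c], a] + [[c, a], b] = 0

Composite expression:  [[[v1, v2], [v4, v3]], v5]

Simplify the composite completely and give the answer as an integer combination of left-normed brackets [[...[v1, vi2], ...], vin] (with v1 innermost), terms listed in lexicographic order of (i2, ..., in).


A multilinear Lie element is pinned by v1-initial words (v1 innermost).
Composite bracket: [[[v1, v2], [v4, v3]], v5]
Expanding via [a, b] = ab - ba: 16 signed words (2^4 = 16).
Coefficients come from the v1-initial words:
  word v1v2v3v4v5 has sign -1, contributing -[[[[v1, v2], v3], v4], v5]
  word v1v2v4v3v5 has sign +1, contributing +[[[[v1, v2], v4], v3], v5]

-[[[[v1, v2], v3], v4], v5] + [[[[v1, v2], v4], v3], v5]


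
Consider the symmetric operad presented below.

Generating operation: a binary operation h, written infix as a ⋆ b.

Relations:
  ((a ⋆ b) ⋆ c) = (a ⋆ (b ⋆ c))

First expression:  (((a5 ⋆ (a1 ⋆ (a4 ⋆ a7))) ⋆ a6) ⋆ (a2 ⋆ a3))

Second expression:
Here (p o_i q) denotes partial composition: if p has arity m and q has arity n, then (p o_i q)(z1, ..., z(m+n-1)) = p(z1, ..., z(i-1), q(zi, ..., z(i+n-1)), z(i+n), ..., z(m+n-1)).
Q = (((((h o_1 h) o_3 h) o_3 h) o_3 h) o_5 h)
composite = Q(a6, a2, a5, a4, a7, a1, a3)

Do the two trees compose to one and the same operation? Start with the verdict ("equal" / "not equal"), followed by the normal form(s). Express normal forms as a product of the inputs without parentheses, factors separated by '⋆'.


not equal; the first gives a5 ⋆ a1 ⋆ a4 ⋆ a7 ⋆ a6 ⋆ a2 ⋆ a3 and the second a6 ⋆ a2 ⋆ a5 ⋆ a4 ⋆ a7 ⋆ a1 ⋆ a3

The first expression reduces to a5 ⋆ a1 ⋆ a4 ⋆ a7 ⋆ a6 ⋆ a2 ⋆ a3
The second expression reduces to a6 ⋆ a2 ⋆ a5 ⋆ a4 ⋆ a7 ⋆ a1 ⋆ a3
No match — not equal.


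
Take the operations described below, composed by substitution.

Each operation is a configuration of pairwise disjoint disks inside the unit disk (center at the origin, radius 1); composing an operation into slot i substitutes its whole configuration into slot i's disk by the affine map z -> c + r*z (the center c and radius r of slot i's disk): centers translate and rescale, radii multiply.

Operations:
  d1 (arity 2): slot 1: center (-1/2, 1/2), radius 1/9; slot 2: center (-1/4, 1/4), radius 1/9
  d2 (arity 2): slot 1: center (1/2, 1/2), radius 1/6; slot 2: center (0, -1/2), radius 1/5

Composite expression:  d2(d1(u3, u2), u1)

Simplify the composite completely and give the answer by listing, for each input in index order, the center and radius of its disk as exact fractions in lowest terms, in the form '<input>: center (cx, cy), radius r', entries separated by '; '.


u1: center (0, -1/2), radius 1/5; u2: center (11/24, 13/24), radius 1/54; u3: center (5/12, 7/12), radius 1/54

Only the slot chain above each u matters under d2; compose those maps.
u3 passes through 2 substitutions, ending at center (5/12, 7/12), radius 1/54
u2 passes through 2 substitutions, ending at center (11/24, 13/24), radius 1/54
u1 passes through 1 substitution, ending at center (0, -1/2), radius 1/5


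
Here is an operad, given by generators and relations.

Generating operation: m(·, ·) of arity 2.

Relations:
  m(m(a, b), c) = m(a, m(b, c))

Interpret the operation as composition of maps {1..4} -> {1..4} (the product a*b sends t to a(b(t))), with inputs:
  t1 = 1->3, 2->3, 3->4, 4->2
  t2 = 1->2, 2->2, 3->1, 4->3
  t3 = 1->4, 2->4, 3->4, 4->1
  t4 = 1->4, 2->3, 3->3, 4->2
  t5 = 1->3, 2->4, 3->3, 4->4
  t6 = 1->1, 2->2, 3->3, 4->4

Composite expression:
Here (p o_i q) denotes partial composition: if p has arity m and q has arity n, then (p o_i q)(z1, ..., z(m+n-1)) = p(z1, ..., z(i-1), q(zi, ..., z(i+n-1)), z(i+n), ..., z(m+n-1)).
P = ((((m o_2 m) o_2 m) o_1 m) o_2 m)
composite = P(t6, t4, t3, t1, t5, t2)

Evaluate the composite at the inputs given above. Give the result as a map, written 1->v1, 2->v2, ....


m(t4, t3) = 1->2, 2->2, 3->2, 4->4
m(t6, m(t4, t3)) = 1->2, 2->2, 3->2, 4->4
m(t1, t5) = 1->4, 2->2, 3->4, 4->2
m(m(t1, t5), t2) = 1->2, 2->2, 3->4, 4->4
m(m(t6, m(t4, t3)), m(m(t1, t5), t2)) = 1->2, 2->2, 3->4, 4->4

1->2, 2->2, 3->4, 4->4


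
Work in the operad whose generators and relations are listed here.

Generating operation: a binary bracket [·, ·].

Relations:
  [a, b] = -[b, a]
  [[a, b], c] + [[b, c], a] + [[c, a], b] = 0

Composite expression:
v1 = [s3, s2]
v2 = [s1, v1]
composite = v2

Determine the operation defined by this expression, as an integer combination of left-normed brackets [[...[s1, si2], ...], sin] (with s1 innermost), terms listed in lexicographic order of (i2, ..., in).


A multilinear Lie element is pinned by s1-initial words (s1 innermost).
Composite bracket: [s1, [s3, s2]]
Each bracket splits as ab - ba, giving 4 signed words (2^2 = 4).
The s1-initial words carry the normal form:
  s1s2s3 (sign -1) contributes -[[s1, s2], s3]
  s1s3s2 (sign +1) contributes +[[s1, s3], s2]

-[[s1, s2], s3] + [[s1, s3], s2]


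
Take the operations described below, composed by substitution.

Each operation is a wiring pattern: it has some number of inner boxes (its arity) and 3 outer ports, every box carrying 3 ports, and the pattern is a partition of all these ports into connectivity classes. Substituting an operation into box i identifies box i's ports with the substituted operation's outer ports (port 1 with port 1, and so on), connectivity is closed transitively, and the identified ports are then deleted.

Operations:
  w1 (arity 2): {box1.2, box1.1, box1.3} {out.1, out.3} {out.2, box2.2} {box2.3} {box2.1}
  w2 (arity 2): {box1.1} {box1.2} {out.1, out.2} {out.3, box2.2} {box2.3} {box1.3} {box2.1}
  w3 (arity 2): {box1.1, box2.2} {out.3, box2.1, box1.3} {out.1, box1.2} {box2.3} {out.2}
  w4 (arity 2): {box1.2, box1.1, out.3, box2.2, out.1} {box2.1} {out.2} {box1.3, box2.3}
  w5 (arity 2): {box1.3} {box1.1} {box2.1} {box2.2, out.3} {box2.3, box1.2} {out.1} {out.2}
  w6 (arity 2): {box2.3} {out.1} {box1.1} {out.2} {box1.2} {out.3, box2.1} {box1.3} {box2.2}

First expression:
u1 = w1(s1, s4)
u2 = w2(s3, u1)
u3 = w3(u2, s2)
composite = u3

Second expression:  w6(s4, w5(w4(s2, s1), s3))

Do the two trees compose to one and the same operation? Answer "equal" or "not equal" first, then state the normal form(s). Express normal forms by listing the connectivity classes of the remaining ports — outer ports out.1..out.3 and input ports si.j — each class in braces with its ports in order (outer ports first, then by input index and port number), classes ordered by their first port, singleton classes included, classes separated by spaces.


The first expression reduces to {out.1, s2.2} {out.2} {out.3, s2.1, s4.2} {s1.1, s1.2, s1.3} {s2.3} {s3.1} {s3.2} {s3.3} {s4.1} {s4.3}
The second expression reduces to {out.1} {out.2} {out.3} {s1.1} {s1.2, s2.1, s2.2} {s1.3, s2.3} {s3.1} {s3.2} {s3.3} {s4.1} {s4.2} {s4.3}
Distinct normal forms: not equal.

not equal; first: {out.1, s2.2} {out.2} {out.3, s2.1, s4.2} {s1.1, s1.2, s1.3} {s2.3} {s3.1} {s3.2} {s3.3} {s4.1} {s4.3}; second: {out.1} {out.2} {out.3} {s1.1} {s1.2, s2.1, s2.2} {s1.3, s2.3} {s3.1} {s3.2} {s3.3} {s4.1} {s4.2} {s4.3}


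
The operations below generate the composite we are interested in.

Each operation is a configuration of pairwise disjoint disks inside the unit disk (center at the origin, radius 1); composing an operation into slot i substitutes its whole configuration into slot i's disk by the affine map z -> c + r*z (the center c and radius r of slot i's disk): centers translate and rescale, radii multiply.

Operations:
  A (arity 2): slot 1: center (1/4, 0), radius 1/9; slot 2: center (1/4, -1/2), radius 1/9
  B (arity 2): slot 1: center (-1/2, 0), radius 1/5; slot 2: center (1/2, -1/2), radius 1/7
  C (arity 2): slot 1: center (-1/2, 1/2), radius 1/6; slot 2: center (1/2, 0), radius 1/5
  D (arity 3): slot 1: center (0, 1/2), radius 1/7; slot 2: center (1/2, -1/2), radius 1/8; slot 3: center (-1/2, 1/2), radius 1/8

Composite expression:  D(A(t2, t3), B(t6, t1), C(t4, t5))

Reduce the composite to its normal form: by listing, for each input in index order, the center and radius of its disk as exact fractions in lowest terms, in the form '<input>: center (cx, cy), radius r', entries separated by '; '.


Each t-disk chains the slot maps above it in D; radii multiply.
input t2: composing its 2 substitution steps yields center (1/28, 1/2), radius 1/63
input t3: composing its 2 substitution steps yields center (1/28, 3/7), radius 1/63
input t6: composing its 2 substitution steps yields center (7/16, -1/2), radius 1/40
input t1: composing its 2 substitution steps yields center (9/16, -9/16), radius 1/56
input t4: composing its 2 substitution steps yields center (-9/16, 9/16), radius 1/48
input t5: composing its 2 substitution steps yields center (-7/16, 1/2), radius 1/40

t1: center (9/16, -9/16), radius 1/56; t2: center (1/28, 1/2), radius 1/63; t3: center (1/28, 3/7), radius 1/63; t4: center (-9/16, 9/16), radius 1/48; t5: center (-7/16, 1/2), radius 1/40; t6: center (7/16, -1/2), radius 1/40


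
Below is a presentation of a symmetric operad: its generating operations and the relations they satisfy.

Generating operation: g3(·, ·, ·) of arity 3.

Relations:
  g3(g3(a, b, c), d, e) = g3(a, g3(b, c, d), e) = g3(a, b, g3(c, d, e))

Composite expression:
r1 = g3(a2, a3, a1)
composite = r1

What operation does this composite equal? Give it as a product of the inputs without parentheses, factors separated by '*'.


a2 * a3 * a1

Under associativity of g3, the answer is the a's in reading order.
g3(a2, a3, a1) spells out as a2 * a3 * a1


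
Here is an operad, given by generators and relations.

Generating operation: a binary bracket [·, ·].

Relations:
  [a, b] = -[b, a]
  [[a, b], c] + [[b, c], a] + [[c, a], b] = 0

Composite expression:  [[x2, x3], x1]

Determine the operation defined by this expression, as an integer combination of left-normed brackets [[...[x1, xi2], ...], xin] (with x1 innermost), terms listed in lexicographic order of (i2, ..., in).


-[[x1, x2], x3] + [[x1, x3], x2]

Skip Jacobi rewriting: expand, keep x1-initial words, read off terms.
Composite bracket: [[x2, x3], x1]
Applying ab - ba throughout gives 4 signed words (2^2 = 4).
Coefficients come from the x1-initial words:
  x1x2x3 (sign -1) contributes -[[x1, x2], x3]
  x1x3x2 (sign +1) contributes +[[x1, x3], x2]


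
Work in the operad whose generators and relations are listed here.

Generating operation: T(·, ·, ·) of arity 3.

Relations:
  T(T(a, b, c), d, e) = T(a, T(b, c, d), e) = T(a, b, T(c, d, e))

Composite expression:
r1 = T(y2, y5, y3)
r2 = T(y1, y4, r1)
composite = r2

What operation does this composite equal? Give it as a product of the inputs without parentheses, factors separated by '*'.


Associativity of T dissolves the nesting; only the y-input order survives.
T(y2, y5, y3) linearizes to y2 * y5 * y3
T(y1, y4, T(y2, y5, y3)) linearizes to y1 * y4 * y2 * y5 * y3

y1 * y4 * y2 * y5 * y3


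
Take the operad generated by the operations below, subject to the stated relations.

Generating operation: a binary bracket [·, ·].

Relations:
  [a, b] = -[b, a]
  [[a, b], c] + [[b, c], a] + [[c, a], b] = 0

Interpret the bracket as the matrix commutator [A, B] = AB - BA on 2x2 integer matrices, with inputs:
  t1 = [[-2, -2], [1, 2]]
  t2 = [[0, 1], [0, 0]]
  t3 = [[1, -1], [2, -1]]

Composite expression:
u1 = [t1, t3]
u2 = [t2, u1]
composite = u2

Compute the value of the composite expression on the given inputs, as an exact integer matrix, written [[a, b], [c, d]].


[[10, 6], [0, -10]]

[t1, t3] = [[-3, 8], [10, 3]]
[t2, [t1, t3]] = [[10, 6], [0, -10]]


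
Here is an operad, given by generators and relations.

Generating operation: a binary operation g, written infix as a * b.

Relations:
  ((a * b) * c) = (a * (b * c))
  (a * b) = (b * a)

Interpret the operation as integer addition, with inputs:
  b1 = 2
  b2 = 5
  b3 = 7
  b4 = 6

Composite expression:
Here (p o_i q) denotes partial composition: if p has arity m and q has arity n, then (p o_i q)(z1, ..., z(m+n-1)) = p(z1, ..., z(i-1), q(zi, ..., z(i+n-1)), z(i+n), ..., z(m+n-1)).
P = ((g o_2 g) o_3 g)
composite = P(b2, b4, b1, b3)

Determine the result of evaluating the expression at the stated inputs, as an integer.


20

(b1 * b3) = 9
(b4 * (b1 * b3)) = 15
(b2 * (b4 * (b1 * b3))) = 20


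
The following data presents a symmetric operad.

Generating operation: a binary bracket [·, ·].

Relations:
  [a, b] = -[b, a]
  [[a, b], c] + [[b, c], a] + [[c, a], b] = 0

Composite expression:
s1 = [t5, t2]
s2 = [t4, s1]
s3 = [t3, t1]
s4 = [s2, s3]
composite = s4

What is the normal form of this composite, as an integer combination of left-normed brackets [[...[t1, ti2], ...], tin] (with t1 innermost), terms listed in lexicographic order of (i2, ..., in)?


[[[[t1, t3], t2], t5], t4] - [[[[t1, t3], t4], t2], t5] + [[[[t1, t3], t4], t5], t2] - [[[[t1, t3], t5], t2], t4]

Expand each bracket as ab - ba; the t1-initial words give the coefficients.
Composite bracket: [[t4, [t5, t2]], [t3, t1]]
Applying ab - ba throughout gives 16 signed words (2^4 = 16).
Words beginning with t1 determine it all:
  t1t3t2t5t4 (sign +1) contributes +[[[[t1, t3], t2], t5], t4]
  t1t3t4t2t5 (sign -1) contributes -[[[[t1, t3], t4], t2], t5]
  t1t3t4t5t2 (sign +1) contributes +[[[[t1, t3], t4], t5], t2]
  t1t3t5t2t4 (sign -1) contributes -[[[[t1, t3], t5], t2], t4]


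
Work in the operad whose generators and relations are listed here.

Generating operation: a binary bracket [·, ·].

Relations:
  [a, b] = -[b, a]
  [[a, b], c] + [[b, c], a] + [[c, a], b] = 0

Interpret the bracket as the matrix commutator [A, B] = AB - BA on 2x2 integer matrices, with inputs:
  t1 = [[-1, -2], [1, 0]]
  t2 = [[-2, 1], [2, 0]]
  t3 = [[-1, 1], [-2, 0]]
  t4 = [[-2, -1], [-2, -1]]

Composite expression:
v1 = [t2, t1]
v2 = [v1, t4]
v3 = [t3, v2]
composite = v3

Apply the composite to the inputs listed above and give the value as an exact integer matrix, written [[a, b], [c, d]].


[[10, 25], [60, -10]]


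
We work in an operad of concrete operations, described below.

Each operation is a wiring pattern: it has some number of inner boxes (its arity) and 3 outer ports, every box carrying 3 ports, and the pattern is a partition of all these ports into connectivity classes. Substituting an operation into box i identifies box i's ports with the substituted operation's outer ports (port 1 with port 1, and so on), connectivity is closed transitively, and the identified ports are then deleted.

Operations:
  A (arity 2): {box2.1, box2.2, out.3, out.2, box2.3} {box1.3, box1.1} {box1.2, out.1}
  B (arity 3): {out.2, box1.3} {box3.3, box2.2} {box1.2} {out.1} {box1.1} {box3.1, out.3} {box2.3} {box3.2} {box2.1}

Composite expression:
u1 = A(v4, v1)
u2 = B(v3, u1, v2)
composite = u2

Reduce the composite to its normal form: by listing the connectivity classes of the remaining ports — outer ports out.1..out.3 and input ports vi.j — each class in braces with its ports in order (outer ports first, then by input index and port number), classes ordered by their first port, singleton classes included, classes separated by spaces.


Connectivity passes through glued B-boundaries; trace each wire chain.
through A, on inputs (v4, v1): {out.1, v4.2} {out.2, out.3, v1.1, v1.2, v1.3} {v4.1, v4.3} (out.j = stage outer ports)
through B, on inputs (v3, v4, v1, v2): {out.1} {out.2, v3.3} {out.3, v2.1} {v1.1, v1.2, v1.3, v2.3} {v2.2} {v3.1} {v3.2} {v4.1, v4.3} {v4.2} (out.j = stage outer ports)

{out.1} {out.2, v3.3} {out.3, v2.1} {v1.1, v1.2, v1.3, v2.3} {v2.2} {v3.1} {v3.2} {v4.1, v4.3} {v4.2}


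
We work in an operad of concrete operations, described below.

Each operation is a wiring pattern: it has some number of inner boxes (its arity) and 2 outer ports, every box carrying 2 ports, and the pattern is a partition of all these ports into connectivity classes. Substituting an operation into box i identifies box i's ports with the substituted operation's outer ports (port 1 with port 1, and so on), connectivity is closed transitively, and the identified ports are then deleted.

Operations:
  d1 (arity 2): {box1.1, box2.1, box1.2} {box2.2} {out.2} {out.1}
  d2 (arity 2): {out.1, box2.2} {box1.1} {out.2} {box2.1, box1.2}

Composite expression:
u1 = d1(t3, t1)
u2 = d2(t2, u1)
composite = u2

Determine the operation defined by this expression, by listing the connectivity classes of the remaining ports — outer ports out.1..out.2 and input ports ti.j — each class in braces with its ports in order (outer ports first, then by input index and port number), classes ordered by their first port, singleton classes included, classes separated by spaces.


{out.1} {out.2} {t1.1, t3.1, t3.2} {t1.2} {t2.1} {t2.2}
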